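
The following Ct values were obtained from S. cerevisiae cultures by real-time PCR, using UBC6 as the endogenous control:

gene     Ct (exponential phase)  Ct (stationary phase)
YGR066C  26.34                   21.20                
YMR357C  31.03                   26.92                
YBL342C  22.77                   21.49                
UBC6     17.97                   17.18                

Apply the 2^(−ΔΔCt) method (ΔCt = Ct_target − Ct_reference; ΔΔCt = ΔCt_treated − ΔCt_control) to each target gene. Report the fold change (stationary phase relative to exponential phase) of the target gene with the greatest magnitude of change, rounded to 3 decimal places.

20.393

YGR066C: ΔΔCt = (21.20−17.18) − (26.34−17.97) = 4.02 − 8.37 = -4.35; fold change = 2^4.35 = 20.393
YMR357C: ΔΔCt = (26.92−17.18) − (31.03−17.97) = 9.74 − 13.06 = -3.32; fold change = 2^3.32 = 9.987
YBL342C: ΔΔCt = (21.49−17.18) − (22.77−17.97) = 4.31 − 4.80 = -0.49; fold change = 2^0.49 = 1.404
YGR066C has the largest |ΔΔCt| = 4.35.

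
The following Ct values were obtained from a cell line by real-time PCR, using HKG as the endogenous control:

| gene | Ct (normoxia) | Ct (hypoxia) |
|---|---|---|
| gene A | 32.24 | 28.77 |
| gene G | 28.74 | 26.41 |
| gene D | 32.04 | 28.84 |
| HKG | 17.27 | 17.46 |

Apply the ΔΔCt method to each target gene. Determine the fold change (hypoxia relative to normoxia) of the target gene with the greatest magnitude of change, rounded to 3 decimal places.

gene A: ΔΔCt = (28.77−17.46) − (32.24−17.27) = 11.31 − 14.97 = -3.66; fold change = 2^3.66 = 12.641
gene G: ΔΔCt = (26.41−17.46) − (28.74−17.27) = 8.95 − 11.47 = -2.52; fold change = 2^2.52 = 5.736
gene D: ΔΔCt = (28.84−17.46) − (32.04−17.27) = 11.38 − 14.77 = -3.39; fold change = 2^3.39 = 10.483
gene A has the largest |ΔΔCt| = 3.66.

12.641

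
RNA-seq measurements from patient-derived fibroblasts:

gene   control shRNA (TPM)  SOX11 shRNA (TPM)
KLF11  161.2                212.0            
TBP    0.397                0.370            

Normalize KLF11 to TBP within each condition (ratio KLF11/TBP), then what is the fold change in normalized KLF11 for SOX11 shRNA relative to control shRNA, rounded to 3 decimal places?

KLF11/TBP (control shRNA) = 161.2 / 0.397 = 406.05
KLF11/TBP (SOX11 shRNA) = 212.0 / 0.370 = 572.97
Fold change = 572.97 / 406.05 = 1.4111

1.411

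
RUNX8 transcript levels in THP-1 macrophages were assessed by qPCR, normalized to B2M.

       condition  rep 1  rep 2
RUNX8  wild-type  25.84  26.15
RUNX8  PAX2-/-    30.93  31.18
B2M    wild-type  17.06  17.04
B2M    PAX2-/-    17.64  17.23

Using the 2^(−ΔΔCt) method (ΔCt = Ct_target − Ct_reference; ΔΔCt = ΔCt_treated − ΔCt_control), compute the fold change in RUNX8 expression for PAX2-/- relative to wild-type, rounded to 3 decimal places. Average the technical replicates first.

0.039

Mean Ct: RUNX8 wild-type 25.995; RUNX8 PAX2-/- 31.055; B2M wild-type 17.050; B2M PAX2-/- 17.435
ΔCt(wild-type) = 25.995 − 17.050 = 8.945
ΔCt(PAX2-/-) = 31.055 − 17.435 = 13.620
ΔΔCt = 13.620 − 8.945 = 4.675
Fold change = 2^(−4.675) = 0.0391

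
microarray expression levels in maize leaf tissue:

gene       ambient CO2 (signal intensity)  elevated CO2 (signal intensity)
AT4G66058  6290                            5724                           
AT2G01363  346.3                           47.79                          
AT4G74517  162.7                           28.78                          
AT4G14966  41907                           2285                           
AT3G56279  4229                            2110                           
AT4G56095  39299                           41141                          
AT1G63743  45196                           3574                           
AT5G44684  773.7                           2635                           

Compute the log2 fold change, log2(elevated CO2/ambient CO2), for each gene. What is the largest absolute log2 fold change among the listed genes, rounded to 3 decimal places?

log2(5724/6290) = -0.136  (AT4G66058)
log2(47.79/346.3) = -2.857  (AT2G01363)
log2(28.78/162.7) = -2.499  (AT4G74517)
log2(2285/41907) = -4.197  (AT4G14966)
log2(2110/4229) = -1.003  (AT3G56279)
log2(41141/39299) = 0.066  (AT4G56095)
log2(3574/45196) = -3.661  (AT1G63743)
log2(2635/773.7) = 1.768  (AT5G44684)
The largest magnitude belongs to AT4G14966.

4.197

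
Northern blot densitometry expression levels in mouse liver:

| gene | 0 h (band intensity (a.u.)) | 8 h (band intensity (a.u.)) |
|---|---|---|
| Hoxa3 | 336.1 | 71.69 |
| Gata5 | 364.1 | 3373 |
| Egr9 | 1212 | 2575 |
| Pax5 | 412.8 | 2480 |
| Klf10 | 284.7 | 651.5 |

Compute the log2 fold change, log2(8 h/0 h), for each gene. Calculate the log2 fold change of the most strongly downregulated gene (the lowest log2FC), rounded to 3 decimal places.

-2.229

log2(71.69/336.1) = -2.229  (Hoxa3)
log2(3373/364.1) = 3.212  (Gata5)
log2(2575/1212) = 1.087  (Egr9)
log2(2480/412.8) = 2.587  (Pax5)
log2(651.5/284.7) = 1.194  (Klf10)
Hoxa3 is most strongly downregulated.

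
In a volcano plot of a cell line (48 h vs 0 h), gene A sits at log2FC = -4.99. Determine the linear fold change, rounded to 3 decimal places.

0.031

Fold change = 2^(-4.99) = 0.0315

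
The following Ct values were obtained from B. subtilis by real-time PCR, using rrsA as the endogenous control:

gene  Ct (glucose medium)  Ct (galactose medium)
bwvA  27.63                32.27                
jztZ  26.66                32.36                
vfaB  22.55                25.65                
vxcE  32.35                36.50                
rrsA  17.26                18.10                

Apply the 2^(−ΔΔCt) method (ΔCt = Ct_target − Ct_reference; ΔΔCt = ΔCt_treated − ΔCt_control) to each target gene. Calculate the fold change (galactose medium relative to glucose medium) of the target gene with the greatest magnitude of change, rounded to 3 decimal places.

bwvA: ΔΔCt = (32.27−18.10) − (27.63−17.26) = 14.17 − 10.37 = 3.80; fold change = 2^-3.80 = 0.072
jztZ: ΔΔCt = (32.36−18.10) − (26.66−17.26) = 14.26 − 9.40 = 4.86; fold change = 2^-4.86 = 0.034
vfaB: ΔΔCt = (25.65−18.10) − (22.55−17.26) = 7.55 − 5.29 = 2.26; fold change = 2^-2.26 = 0.209
vxcE: ΔΔCt = (36.50−18.10) − (32.35−17.26) = 18.40 − 15.09 = 3.31; fold change = 2^-3.31 = 0.101
jztZ has the largest |ΔΔCt| = 4.86.

0.034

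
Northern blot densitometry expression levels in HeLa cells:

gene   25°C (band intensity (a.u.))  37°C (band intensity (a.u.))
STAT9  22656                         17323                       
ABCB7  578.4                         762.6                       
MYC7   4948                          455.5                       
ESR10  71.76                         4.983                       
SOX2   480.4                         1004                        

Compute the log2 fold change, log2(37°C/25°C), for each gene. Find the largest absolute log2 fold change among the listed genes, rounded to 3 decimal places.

log2(17323/22656) = -0.387  (STAT9)
log2(762.6/578.4) = 0.399  (ABCB7)
log2(455.5/4948) = -3.441  (MYC7)
log2(4.983/71.76) = -3.848  (ESR10)
log2(1004/480.4) = 1.063  (SOX2)
The largest magnitude belongs to ESR10.

3.848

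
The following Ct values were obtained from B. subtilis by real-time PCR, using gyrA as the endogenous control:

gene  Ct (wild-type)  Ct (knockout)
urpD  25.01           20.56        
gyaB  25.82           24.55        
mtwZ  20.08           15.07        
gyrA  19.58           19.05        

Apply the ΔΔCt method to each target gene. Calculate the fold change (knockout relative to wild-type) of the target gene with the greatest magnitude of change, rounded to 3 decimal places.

urpD: ΔΔCt = (20.56−19.05) − (25.01−19.58) = 1.51 − 5.43 = -3.92; fold change = 2^3.92 = 15.137
gyaB: ΔΔCt = (24.55−19.05) − (25.82−19.58) = 5.50 − 6.24 = -0.74; fold change = 2^0.74 = 1.670
mtwZ: ΔΔCt = (15.07−19.05) − (20.08−19.58) = -3.98 − 0.50 = -4.48; fold change = 2^4.48 = 22.316
mtwZ has the largest |ΔΔCt| = 4.48.

22.316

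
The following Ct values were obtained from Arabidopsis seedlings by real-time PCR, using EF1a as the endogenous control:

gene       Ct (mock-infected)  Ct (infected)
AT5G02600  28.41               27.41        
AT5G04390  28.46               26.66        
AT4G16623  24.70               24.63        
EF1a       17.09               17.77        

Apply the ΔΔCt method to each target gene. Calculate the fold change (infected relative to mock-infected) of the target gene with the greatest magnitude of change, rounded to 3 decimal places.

5.579

AT5G02600: ΔΔCt = (27.41−17.77) − (28.41−17.09) = 9.64 − 11.32 = -1.68; fold change = 2^1.68 = 3.204
AT5G04390: ΔΔCt = (26.66−17.77) − (28.46−17.09) = 8.89 − 11.37 = -2.48; fold change = 2^2.48 = 5.579
AT4G16623: ΔΔCt = (24.63−17.77) − (24.70−17.09) = 6.86 − 7.61 = -0.75; fold change = 2^0.75 = 1.682
AT5G04390 has the largest |ΔΔCt| = 2.48.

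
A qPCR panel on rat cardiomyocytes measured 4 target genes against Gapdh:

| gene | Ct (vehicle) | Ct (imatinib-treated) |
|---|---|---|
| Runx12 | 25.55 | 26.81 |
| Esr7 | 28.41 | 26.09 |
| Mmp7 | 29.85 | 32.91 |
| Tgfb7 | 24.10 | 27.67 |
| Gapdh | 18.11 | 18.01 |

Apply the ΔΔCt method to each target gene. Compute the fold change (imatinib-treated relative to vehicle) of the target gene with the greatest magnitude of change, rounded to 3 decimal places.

0.079

Runx12: ΔΔCt = (26.81−18.01) − (25.55−18.11) = 8.80 − 7.44 = 1.36; fold change = 2^-1.36 = 0.390
Esr7: ΔΔCt = (26.09−18.01) − (28.41−18.11) = 8.08 − 10.30 = -2.22; fold change = 2^2.22 = 4.659
Mmp7: ΔΔCt = (32.91−18.01) − (29.85−18.11) = 14.90 − 11.74 = 3.16; fold change = 2^-3.16 = 0.112
Tgfb7: ΔΔCt = (27.67−18.01) − (24.10−18.11) = 9.66 − 5.99 = 3.67; fold change = 2^-3.67 = 0.079
Tgfb7 has the largest |ΔΔCt| = 3.67.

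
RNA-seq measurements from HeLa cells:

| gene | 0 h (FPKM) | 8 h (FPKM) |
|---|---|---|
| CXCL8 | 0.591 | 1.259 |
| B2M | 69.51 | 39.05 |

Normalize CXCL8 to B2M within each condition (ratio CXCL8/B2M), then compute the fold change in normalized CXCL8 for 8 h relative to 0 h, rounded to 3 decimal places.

3.792

CXCL8/B2M (0 h) = 0.591 / 69.51 = 0.0085024
CXCL8/B2M (8 h) = 1.259 / 39.05 = 0.032241
Fold change = 0.032241 / 0.0085024 = 3.7920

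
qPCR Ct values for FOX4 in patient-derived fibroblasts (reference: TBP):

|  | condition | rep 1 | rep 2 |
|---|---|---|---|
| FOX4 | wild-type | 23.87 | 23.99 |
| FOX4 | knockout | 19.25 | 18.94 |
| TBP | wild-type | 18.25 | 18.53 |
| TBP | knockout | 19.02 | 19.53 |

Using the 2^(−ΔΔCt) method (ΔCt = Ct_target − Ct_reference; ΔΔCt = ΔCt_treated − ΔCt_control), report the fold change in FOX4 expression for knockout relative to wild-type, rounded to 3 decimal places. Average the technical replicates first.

52.710

Mean Ct: FOX4 wild-type 23.930; FOX4 knockout 19.095; TBP wild-type 18.390; TBP knockout 19.275
ΔCt(wild-type) = 23.930 − 18.390 = 5.540
ΔCt(knockout) = 19.095 − 19.275 = -0.180
ΔΔCt = -0.180 − 5.540 = -5.720
Fold change = 2^(−(-5.720)) = 2^5.720 = 52.7098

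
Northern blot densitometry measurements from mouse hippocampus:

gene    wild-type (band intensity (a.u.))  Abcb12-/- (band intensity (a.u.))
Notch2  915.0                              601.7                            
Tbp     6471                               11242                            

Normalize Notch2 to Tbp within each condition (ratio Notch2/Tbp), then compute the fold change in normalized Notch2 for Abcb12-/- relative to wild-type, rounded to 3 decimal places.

Notch2/Tbp (wild-type) = 915.0 / 6471 = 0.1414
Notch2/Tbp (Abcb12-/-) = 601.7 / 11242 = 0.053523
Fold change = 0.053523 / 0.1414 = 0.3785

0.379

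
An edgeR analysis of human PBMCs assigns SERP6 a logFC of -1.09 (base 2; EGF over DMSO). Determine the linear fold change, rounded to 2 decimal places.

Fold change = 2^(-1.09) = 0.470
That is, SERP6 drops to 47.0% of the DMSO level.

0.47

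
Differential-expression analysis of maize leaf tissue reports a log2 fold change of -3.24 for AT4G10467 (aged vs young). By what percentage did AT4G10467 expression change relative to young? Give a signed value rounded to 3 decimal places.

Fold change = 2^(-3.24) = 0.1058
Percent change = (FC − 1) × 100% = (0.1058 − 1) × 100 = -89.416%

-89.416%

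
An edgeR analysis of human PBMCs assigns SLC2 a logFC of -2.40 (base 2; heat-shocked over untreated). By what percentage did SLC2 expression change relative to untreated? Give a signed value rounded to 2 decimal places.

Fold change = 2^(-2.40) = 0.1895
Percent change = (FC − 1) × 100% = (0.1895 − 1) × 100 = -81.05%

-81.05%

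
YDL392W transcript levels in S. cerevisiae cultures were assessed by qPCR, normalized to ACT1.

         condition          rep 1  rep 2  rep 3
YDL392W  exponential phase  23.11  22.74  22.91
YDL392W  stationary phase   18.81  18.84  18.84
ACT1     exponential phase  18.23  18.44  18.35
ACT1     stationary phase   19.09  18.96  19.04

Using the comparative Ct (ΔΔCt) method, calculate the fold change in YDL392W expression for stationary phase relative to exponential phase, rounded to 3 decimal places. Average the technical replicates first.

Mean Ct: YDL392W exponential phase 22.920; YDL392W stationary phase 18.830; ACT1 exponential phase 18.340; ACT1 stationary phase 19.030
ΔCt(exponential phase) = 22.920 − 18.340 = 4.580
ΔCt(stationary phase) = 18.830 − 19.030 = -0.200
ΔΔCt = -0.200 − 4.580 = -4.780
Fold change = 2^(−(-4.780)) = 2^4.780 = 27.4741

27.474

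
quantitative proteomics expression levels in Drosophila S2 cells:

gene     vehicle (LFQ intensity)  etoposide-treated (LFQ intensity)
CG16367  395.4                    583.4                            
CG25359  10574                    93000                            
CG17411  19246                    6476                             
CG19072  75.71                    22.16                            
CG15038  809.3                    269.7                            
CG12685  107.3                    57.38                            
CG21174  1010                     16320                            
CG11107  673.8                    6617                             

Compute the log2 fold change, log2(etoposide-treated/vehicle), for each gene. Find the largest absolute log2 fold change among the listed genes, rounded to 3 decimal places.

log2(583.4/395.4) = 0.561  (CG16367)
log2(93000/10574) = 3.137  (CG25359)
log2(6476/19246) = -1.571  (CG17411)
log2(22.16/75.71) = -1.773  (CG19072)
log2(269.7/809.3) = -1.585  (CG15038)
log2(57.38/107.3) = -0.903  (CG12685)
log2(16320/1010) = 4.014  (CG21174)
log2(6617/673.8) = 3.296  (CG11107)
The largest magnitude belongs to CG21174.

4.014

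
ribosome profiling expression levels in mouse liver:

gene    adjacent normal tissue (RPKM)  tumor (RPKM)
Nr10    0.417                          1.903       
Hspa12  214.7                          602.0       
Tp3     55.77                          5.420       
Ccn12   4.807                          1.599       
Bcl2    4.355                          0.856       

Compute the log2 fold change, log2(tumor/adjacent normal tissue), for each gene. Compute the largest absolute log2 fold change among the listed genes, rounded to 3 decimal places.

log2(1.903/0.417) = 2.190  (Nr10)
log2(602.0/214.7) = 1.487  (Hspa12)
log2(5.420/55.77) = -3.363  (Tp3)
log2(1.599/4.807) = -1.588  (Ccn12)
log2(0.856/4.355) = -2.347  (Bcl2)
The largest magnitude belongs to Tp3.

3.363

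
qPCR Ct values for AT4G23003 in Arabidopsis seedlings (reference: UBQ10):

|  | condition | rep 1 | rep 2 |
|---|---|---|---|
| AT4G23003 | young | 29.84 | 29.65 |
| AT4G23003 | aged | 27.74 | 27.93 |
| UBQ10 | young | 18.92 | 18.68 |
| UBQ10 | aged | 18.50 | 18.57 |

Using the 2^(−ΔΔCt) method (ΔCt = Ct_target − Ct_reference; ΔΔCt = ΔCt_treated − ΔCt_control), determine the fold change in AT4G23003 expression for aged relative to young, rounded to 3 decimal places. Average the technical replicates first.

3.127

Mean Ct: AT4G23003 young 29.745; AT4G23003 aged 27.835; UBQ10 young 18.800; UBQ10 aged 18.535
ΔCt(young) = 29.745 − 18.800 = 10.945
ΔCt(aged) = 27.835 − 18.535 = 9.300
ΔΔCt = 9.300 − 10.945 = -1.645
Fold change = 2^(−(-1.645)) = 2^1.645 = 3.1275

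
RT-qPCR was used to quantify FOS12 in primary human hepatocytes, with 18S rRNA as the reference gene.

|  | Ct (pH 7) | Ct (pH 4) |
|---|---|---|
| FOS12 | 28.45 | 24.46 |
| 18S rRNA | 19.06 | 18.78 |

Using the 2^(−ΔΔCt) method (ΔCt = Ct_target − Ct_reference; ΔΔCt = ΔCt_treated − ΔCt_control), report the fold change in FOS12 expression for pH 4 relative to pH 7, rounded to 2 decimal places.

ΔCt(pH 7) = 28.450 − 19.060 = 9.390
ΔCt(pH 4) = 24.460 − 18.780 = 5.680
ΔΔCt = 5.680 − 9.390 = -3.710
Fold change = 2^(−(-3.710)) = 2^3.710 = 13.086

13.09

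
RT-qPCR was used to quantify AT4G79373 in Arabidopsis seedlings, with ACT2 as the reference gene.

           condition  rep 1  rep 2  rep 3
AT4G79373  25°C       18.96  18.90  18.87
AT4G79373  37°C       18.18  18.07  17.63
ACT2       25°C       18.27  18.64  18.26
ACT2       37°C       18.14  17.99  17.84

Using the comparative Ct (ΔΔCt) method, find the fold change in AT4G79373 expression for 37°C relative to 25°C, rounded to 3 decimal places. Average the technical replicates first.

1.464

Mean Ct: AT4G79373 25°C 18.910; AT4G79373 37°C 17.960; ACT2 25°C 18.390; ACT2 37°C 17.990
ΔCt(25°C) = 18.910 − 18.390 = 0.520
ΔCt(37°C) = 17.960 − 17.990 = -0.030
ΔΔCt = -0.030 − 0.520 = -0.550
Fold change = 2^(−(-0.550)) = 2^0.550 = 1.4641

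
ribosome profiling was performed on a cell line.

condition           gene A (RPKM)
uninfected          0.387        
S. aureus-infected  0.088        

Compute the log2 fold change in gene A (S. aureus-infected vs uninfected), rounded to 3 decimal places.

Fold change = 0.088 / 0.387 = 0.2274
log2(0.2274) = -2.1368

-2.137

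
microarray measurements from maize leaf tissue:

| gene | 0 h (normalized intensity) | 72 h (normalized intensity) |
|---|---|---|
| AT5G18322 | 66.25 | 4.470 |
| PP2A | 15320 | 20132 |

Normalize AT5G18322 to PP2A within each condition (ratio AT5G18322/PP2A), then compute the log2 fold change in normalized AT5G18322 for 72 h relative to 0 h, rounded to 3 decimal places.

-4.284

AT5G18322/PP2A (0 h) = 66.25 / 15320 = 0.0043244
AT5G18322/PP2A (72 h) = 4.470 / 20132 = 0.00022203
Fold change = 0.00022203 / 0.0043244 = 0.0513
log2(0.0513) = -4.2836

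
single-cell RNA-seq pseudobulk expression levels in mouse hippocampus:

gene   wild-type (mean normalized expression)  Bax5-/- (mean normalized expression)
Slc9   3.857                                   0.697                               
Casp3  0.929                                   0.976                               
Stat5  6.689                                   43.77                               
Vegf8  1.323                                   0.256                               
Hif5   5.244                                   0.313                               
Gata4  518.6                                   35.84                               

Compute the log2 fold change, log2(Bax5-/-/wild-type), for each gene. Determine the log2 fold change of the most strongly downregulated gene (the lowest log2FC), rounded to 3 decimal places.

-4.066

log2(0.697/3.857) = -2.468  (Slc9)
log2(0.976/0.929) = 0.071  (Casp3)
log2(43.77/6.689) = 2.710  (Stat5)
log2(0.256/1.323) = -2.370  (Vegf8)
log2(0.313/5.244) = -4.066  (Hif5)
log2(35.84/518.6) = -3.855  (Gata4)
Hif5 is most strongly downregulated.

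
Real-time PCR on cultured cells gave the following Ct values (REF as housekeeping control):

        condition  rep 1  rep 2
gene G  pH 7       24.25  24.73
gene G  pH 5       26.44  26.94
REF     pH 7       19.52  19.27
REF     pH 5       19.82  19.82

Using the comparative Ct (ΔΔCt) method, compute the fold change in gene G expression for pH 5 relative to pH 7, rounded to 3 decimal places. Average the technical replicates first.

0.292

Mean Ct: gene G pH 7 24.490; gene G pH 5 26.690; REF pH 7 19.395; REF pH 5 19.820
ΔCt(pH 7) = 24.490 − 19.395 = 5.095
ΔCt(pH 5) = 26.690 − 19.820 = 6.870
ΔΔCt = 6.870 − 5.095 = 1.775
Fold change = 2^(−1.775) = 0.2922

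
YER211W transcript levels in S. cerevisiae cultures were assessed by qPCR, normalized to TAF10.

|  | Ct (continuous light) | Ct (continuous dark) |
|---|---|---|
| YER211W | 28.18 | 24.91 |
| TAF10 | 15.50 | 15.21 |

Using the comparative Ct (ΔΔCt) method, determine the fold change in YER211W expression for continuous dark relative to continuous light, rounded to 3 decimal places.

7.890

ΔCt(continuous light) = 28.180 − 15.500 = 12.680
ΔCt(continuous dark) = 24.910 − 15.210 = 9.700
ΔΔCt = 9.700 − 12.680 = -2.980
Fold change = 2^(−(-2.980)) = 2^2.980 = 7.8899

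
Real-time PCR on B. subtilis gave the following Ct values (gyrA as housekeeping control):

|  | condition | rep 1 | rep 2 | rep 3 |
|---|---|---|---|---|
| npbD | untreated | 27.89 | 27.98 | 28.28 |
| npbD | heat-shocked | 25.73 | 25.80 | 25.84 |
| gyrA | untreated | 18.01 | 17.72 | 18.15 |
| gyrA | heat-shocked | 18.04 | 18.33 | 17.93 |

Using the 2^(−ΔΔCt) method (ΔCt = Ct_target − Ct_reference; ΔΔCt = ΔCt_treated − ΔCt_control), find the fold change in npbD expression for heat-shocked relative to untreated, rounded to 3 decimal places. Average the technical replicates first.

5.278

Mean Ct: npbD untreated 28.050; npbD heat-shocked 25.790; gyrA untreated 17.960; gyrA heat-shocked 18.100
ΔCt(untreated) = 28.050 − 17.960 = 10.090
ΔCt(heat-shocked) = 25.790 − 18.100 = 7.690
ΔΔCt = 7.690 − 10.090 = -2.400
Fold change = 2^(−(-2.400)) = 2^2.400 = 5.2780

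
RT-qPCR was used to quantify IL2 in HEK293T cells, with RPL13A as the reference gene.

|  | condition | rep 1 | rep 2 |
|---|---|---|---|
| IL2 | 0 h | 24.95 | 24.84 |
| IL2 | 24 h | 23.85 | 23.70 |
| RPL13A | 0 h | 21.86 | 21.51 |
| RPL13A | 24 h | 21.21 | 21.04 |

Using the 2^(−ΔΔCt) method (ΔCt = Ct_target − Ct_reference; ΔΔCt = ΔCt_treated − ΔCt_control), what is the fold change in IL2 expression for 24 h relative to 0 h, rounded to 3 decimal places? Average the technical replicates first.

Mean Ct: IL2 0 h 24.895; IL2 24 h 23.775; RPL13A 0 h 21.685; RPL13A 24 h 21.125
ΔCt(0 h) = 24.895 − 21.685 = 3.210
ΔCt(24 h) = 23.775 − 21.125 = 2.650
ΔΔCt = 2.650 − 3.210 = -0.560
Fold change = 2^(−(-0.560)) = 2^0.560 = 1.4743

1.474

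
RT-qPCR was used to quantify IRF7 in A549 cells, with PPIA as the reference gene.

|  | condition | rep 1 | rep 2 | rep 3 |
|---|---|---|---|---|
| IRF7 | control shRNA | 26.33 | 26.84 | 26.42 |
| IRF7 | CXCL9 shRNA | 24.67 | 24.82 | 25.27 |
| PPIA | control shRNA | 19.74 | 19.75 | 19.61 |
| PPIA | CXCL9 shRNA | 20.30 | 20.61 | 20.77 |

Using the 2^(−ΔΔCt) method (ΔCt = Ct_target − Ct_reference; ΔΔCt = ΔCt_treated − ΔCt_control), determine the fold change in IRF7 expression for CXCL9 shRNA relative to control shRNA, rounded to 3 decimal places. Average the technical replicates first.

Mean Ct: IRF7 control shRNA 26.530; IRF7 CXCL9 shRNA 24.920; PPIA control shRNA 19.700; PPIA CXCL9 shRNA 20.560
ΔCt(control shRNA) = 26.530 − 19.700 = 6.830
ΔCt(CXCL9 shRNA) = 24.920 − 20.560 = 4.360
ΔΔCt = 4.360 − 6.830 = -2.470
Fold change = 2^(−(-2.470)) = 2^2.470 = 5.5404

5.540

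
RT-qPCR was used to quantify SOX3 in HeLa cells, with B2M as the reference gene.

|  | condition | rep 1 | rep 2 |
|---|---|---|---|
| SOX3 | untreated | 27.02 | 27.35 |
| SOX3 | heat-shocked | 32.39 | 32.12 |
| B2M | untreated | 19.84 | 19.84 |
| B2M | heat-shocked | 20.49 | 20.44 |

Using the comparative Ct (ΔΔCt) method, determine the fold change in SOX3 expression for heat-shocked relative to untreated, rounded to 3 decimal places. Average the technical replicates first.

Mean Ct: SOX3 untreated 27.185; SOX3 heat-shocked 32.255; B2M untreated 19.840; B2M heat-shocked 20.465
ΔCt(untreated) = 27.185 − 19.840 = 7.345
ΔCt(heat-shocked) = 32.255 − 20.465 = 11.790
ΔΔCt = 11.790 − 7.345 = 4.445
Fold change = 2^(−4.445) = 0.0459

0.046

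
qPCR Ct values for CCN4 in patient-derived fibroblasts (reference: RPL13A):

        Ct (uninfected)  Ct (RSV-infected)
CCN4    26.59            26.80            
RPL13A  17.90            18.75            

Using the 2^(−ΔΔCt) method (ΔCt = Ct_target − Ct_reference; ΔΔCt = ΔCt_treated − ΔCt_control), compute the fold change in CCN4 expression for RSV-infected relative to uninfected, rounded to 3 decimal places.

1.558

ΔCt(uninfected) = 26.590 − 17.900 = 8.690
ΔCt(RSV-infected) = 26.800 − 18.750 = 8.050
ΔΔCt = 8.050 − 8.690 = -0.640
Fold change = 2^(−(-0.640)) = 2^0.640 = 1.5583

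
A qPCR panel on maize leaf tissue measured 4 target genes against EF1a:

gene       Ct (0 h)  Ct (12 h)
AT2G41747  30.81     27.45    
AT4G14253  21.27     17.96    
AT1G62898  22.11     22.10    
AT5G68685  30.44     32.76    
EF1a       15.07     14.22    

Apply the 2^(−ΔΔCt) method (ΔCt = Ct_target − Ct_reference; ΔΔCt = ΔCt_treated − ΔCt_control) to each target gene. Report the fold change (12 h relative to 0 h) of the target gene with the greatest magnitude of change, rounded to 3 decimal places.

0.111

AT2G41747: ΔΔCt = (27.45−14.22) − (30.81−15.07) = 13.23 − 15.74 = -2.51; fold change = 2^2.51 = 5.696
AT4G14253: ΔΔCt = (17.96−14.22) − (21.27−15.07) = 3.74 − 6.20 = -2.46; fold change = 2^2.46 = 5.502
AT1G62898: ΔΔCt = (22.10−14.22) − (22.11−15.07) = 7.88 − 7.04 = 0.84; fold change = 2^-0.84 = 0.559
AT5G68685: ΔΔCt = (32.76−14.22) − (30.44−15.07) = 18.54 − 15.37 = 3.17; fold change = 2^-3.17 = 0.111
AT5G68685 has the largest |ΔΔCt| = 3.17.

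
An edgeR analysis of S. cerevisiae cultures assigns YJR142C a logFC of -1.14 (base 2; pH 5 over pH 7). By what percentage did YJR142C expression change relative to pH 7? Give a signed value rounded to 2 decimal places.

Fold change = 2^(-1.14) = 0.4538
Percent change = (FC − 1) × 100% = (0.4538 − 1) × 100 = -54.62%

-54.62%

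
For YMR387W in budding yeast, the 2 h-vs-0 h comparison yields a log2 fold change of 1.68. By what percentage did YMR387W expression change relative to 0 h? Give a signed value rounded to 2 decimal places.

220.43%

Fold change = 2^(1.68) = 3.2043
Percent change = (FC − 1) × 100% = (3.2043 − 1) × 100 = 220.43%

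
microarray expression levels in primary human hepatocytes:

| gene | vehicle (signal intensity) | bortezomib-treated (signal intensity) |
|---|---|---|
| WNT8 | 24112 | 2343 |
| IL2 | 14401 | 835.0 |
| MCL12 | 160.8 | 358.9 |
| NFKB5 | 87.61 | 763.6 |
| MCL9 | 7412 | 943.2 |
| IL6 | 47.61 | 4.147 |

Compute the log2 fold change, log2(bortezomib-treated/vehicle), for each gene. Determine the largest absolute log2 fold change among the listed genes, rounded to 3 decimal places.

log2(2343/24112) = -3.363  (WNT8)
log2(835.0/14401) = -4.108  (IL2)
log2(358.9/160.8) = 1.158  (MCL12)
log2(763.6/87.61) = 3.124  (NFKB5)
log2(943.2/7412) = -2.974  (MCL9)
log2(4.147/47.61) = -3.521  (IL6)
The largest magnitude belongs to IL2.

4.108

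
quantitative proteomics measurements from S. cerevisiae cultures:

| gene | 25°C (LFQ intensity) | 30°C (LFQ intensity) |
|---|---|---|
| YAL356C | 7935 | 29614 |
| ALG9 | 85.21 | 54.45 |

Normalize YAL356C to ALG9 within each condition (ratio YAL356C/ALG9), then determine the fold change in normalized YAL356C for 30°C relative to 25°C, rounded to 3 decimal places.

YAL356C/ALG9 (25°C) = 7935 / 85.21 = 93.123
YAL356C/ALG9 (30°C) = 29614 / 54.45 = 543.88
Fold change = 543.88 / 93.123 = 5.8404

5.840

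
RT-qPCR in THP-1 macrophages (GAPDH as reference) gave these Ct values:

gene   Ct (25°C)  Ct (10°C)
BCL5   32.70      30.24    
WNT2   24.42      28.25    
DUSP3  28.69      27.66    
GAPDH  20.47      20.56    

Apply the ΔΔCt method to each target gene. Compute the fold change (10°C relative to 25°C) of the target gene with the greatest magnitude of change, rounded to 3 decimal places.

0.075

BCL5: ΔΔCt = (30.24−20.56) − (32.70−20.47) = 9.68 − 12.23 = -2.55; fold change = 2^2.55 = 5.856
WNT2: ΔΔCt = (28.25−20.56) − (24.42−20.47) = 7.69 − 3.95 = 3.74; fold change = 2^-3.74 = 0.075
DUSP3: ΔΔCt = (27.66−20.56) − (28.69−20.47) = 7.10 − 8.22 = -1.12; fold change = 2^1.12 = 2.173
WNT2 has the largest |ΔΔCt| = 3.74.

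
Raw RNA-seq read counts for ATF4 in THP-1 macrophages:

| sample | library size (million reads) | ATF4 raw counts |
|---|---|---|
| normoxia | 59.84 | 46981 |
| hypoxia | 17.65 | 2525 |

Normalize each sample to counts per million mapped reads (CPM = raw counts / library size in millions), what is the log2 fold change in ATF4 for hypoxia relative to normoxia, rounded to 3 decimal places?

CPM(normoxia) = 46981 / 59.84 = 785.1103
CPM(hypoxia) = 2525 / 17.65 = 143.0595
Fold change = 143.0595 / 785.1103 = 0.18222
log2(0.18222) = -2.4563

-2.456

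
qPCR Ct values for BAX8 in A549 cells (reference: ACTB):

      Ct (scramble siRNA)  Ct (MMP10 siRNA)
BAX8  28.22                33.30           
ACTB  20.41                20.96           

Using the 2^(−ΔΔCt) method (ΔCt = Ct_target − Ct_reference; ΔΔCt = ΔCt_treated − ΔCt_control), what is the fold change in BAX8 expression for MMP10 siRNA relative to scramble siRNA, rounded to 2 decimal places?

ΔCt(scramble siRNA) = 28.220 − 20.410 = 7.810
ΔCt(MMP10 siRNA) = 33.300 − 20.960 = 12.340
ΔΔCt = 12.340 − 7.810 = 4.530
Fold change = 2^(−4.530) = 0.043

0.04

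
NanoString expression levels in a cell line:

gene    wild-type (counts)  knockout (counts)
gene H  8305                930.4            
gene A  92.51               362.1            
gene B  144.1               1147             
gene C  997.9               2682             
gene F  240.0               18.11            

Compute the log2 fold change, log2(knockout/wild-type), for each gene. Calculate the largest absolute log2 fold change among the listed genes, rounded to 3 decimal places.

log2(930.4/8305) = -3.158  (gene H)
log2(362.1/92.51) = 1.969  (gene A)
log2(1147/144.1) = 2.993  (gene B)
log2(2682/997.9) = 1.426  (gene C)
log2(18.11/240.0) = -3.728  (gene F)
The largest magnitude belongs to gene F.

3.728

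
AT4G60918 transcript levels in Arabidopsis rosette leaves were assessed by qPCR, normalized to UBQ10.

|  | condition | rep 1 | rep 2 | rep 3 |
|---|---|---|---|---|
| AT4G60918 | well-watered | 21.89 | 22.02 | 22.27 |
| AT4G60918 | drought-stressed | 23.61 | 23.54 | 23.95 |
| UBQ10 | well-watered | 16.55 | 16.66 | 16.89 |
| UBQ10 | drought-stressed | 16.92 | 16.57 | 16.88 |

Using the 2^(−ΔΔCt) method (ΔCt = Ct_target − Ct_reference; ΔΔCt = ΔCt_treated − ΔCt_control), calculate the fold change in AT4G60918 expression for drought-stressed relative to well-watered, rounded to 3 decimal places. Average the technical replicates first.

Mean Ct: AT4G60918 well-watered 22.060; AT4G60918 drought-stressed 23.700; UBQ10 well-watered 16.700; UBQ10 drought-stressed 16.790
ΔCt(well-watered) = 22.060 − 16.700 = 5.360
ΔCt(drought-stressed) = 23.700 − 16.790 = 6.910
ΔΔCt = 6.910 − 5.360 = 1.550
Fold change = 2^(−1.550) = 0.3415

0.342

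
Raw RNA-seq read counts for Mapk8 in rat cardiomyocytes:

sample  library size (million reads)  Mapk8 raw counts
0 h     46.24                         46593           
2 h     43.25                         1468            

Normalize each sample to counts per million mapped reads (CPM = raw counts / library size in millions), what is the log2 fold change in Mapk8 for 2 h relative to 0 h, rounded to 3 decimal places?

CPM(0 h) = 46593 / 46.24 = 1007.6341
CPM(2 h) = 1468 / 43.25 = 33.9422
Fold change = 33.9422 / 1007.6341 = 0.03369
log2(0.03369) = -4.8917

-4.892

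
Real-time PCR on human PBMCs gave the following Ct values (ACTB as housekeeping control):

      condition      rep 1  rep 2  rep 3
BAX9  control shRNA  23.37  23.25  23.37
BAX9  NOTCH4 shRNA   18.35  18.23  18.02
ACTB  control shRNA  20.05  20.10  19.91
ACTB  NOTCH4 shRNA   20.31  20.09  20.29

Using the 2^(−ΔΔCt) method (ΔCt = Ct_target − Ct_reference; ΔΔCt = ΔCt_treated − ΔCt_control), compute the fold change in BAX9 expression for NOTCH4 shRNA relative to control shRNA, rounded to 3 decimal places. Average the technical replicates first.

Mean Ct: BAX9 control shRNA 23.330; BAX9 NOTCH4 shRNA 18.200; ACTB control shRNA 20.020; ACTB NOTCH4 shRNA 20.230
ΔCt(control shRNA) = 23.330 − 20.020 = 3.310
ΔCt(NOTCH4 shRNA) = 18.200 − 20.230 = -2.030
ΔΔCt = -2.030 − 3.310 = -5.340
Fold change = 2^(−(-5.340)) = 2^5.340 = 40.5042

40.504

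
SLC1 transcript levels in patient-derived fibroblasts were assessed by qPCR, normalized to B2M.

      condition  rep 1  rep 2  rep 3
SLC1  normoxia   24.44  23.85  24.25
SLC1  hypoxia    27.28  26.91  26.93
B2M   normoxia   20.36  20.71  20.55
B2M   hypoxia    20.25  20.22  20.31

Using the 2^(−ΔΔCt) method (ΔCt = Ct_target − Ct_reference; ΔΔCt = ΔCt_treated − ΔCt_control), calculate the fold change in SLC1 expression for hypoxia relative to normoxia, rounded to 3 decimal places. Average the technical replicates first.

Mean Ct: SLC1 normoxia 24.180; SLC1 hypoxia 27.040; B2M normoxia 20.540; B2M hypoxia 20.260
ΔCt(normoxia) = 24.180 − 20.540 = 3.640
ΔCt(hypoxia) = 27.040 − 20.260 = 6.780
ΔΔCt = 6.780 − 3.640 = 3.140
Fold change = 2^(−3.140) = 0.1134

0.113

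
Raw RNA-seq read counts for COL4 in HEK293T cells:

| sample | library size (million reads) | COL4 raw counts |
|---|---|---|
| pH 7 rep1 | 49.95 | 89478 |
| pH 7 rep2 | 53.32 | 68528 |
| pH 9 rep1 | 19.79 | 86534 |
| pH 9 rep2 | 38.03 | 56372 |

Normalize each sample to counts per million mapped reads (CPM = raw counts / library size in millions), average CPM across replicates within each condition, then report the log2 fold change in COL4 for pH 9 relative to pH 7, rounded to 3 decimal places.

CPM(pH 7 rep1) = 89478 / 49.95 = 1791.3514
CPM(pH 7 rep2) = 68528 / 53.32 = 1285.2213
CPM(pH 9 rep1) = 86534 / 19.79 = 4372.6124
CPM(pH 9 rep2) = 56372 / 38.03 = 1482.3034
mean CPM(pH 7) = 1538.2863; mean CPM(pH 9) = 2927.4579
Fold change = 2927.4579 / 1538.2863 = 1.90306
log2(1.90306) = 0.9283

0.928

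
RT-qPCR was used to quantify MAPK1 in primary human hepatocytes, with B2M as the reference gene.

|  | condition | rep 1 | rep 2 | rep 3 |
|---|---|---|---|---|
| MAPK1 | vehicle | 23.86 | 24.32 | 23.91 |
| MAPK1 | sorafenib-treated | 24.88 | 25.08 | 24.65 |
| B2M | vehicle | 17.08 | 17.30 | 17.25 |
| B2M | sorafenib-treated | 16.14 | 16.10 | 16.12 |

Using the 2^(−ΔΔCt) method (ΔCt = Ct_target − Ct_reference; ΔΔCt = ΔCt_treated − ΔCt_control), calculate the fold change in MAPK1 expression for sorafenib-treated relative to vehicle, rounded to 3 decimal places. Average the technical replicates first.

Mean Ct: MAPK1 vehicle 24.030; MAPK1 sorafenib-treated 24.870; B2M vehicle 17.210; B2M sorafenib-treated 16.120
ΔCt(vehicle) = 24.030 − 17.210 = 6.820
ΔCt(sorafenib-treated) = 24.870 − 16.120 = 8.750
ΔΔCt = 8.750 − 6.820 = 1.930
Fold change = 2^(−1.930) = 0.2624

0.262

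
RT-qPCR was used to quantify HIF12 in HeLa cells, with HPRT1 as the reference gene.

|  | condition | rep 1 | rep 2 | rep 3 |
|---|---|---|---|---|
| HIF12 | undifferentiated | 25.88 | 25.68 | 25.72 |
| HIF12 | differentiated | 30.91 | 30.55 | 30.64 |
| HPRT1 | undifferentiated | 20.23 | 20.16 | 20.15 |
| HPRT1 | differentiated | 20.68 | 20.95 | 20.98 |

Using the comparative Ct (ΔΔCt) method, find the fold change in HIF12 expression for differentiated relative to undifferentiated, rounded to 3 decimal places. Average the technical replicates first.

Mean Ct: HIF12 undifferentiated 25.760; HIF12 differentiated 30.700; HPRT1 undifferentiated 20.180; HPRT1 differentiated 20.870
ΔCt(undifferentiated) = 25.760 − 20.180 = 5.580
ΔCt(differentiated) = 30.700 − 20.870 = 9.830
ΔΔCt = 9.830 − 5.580 = 4.250
Fold change = 2^(−4.250) = 0.0526

0.053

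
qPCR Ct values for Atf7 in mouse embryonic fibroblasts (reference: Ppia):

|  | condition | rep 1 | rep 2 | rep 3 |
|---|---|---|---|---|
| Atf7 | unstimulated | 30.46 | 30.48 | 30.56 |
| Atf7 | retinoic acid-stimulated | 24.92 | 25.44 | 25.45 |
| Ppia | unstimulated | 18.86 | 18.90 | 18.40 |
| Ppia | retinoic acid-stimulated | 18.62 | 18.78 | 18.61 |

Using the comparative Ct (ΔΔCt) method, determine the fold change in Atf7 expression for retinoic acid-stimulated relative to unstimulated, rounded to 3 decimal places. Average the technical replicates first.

36.252

Mean Ct: Atf7 unstimulated 30.500; Atf7 retinoic acid-stimulated 25.270; Ppia unstimulated 18.720; Ppia retinoic acid-stimulated 18.670
ΔCt(unstimulated) = 30.500 − 18.720 = 11.780
ΔCt(retinoic acid-stimulated) = 25.270 − 18.670 = 6.600
ΔΔCt = 6.600 − 11.780 = -5.180
Fold change = 2^(−(-5.180)) = 2^5.180 = 36.2523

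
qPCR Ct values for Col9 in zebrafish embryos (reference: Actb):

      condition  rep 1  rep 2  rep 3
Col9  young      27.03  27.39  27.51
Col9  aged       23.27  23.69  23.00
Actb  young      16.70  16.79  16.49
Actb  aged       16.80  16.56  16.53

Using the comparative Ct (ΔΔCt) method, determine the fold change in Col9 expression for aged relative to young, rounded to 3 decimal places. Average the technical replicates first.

15.562

Mean Ct: Col9 young 27.310; Col9 aged 23.320; Actb young 16.660; Actb aged 16.630
ΔCt(young) = 27.310 − 16.660 = 10.650
ΔCt(aged) = 23.320 − 16.630 = 6.690
ΔΔCt = 6.690 − 10.650 = -3.960
Fold change = 2^(−(-3.960)) = 2^3.960 = 15.5625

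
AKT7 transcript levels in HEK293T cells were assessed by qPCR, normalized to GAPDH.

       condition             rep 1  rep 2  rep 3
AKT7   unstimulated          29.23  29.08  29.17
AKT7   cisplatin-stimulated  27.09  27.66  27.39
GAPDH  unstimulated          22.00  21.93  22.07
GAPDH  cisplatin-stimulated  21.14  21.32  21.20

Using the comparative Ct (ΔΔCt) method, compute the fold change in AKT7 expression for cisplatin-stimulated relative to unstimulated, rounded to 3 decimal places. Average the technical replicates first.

2.000

Mean Ct: AKT7 unstimulated 29.160; AKT7 cisplatin-stimulated 27.380; GAPDH unstimulated 22.000; GAPDH cisplatin-stimulated 21.220
ΔCt(unstimulated) = 29.160 − 22.000 = 7.160
ΔCt(cisplatin-stimulated) = 27.380 − 21.220 = 6.160
ΔΔCt = 6.160 − 7.160 = -1.000
Fold change = 2^(−(-1.000)) = 2^1.000 = 2.0000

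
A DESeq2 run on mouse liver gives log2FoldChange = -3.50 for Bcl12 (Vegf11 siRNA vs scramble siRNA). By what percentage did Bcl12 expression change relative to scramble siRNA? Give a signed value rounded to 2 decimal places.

Fold change = 2^(-3.50) = 0.0884
Percent change = (FC − 1) × 100% = (0.0884 − 1) × 100 = -91.16%

-91.16%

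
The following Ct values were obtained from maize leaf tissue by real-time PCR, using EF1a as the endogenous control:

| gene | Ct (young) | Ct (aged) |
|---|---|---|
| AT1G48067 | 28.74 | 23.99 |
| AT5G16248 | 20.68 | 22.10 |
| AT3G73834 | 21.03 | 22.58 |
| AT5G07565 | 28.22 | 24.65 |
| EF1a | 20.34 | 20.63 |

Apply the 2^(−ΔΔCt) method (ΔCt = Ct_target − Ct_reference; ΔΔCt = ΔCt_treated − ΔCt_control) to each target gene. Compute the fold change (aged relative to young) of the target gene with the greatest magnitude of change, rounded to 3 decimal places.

32.900

AT1G48067: ΔΔCt = (23.99−20.63) − (28.74−20.34) = 3.36 − 8.40 = -5.04; fold change = 2^5.04 = 32.900
AT5G16248: ΔΔCt = (22.10−20.63) − (20.68−20.34) = 1.47 − 0.34 = 1.13; fold change = 2^-1.13 = 0.457
AT3G73834: ΔΔCt = (22.58−20.63) − (21.03−20.34) = 1.95 − 0.69 = 1.26; fold change = 2^-1.26 = 0.418
AT5G07565: ΔΔCt = (24.65−20.63) − (28.22−20.34) = 4.02 − 7.88 = -3.86; fold change = 2^3.86 = 14.520
AT1G48067 has the largest |ΔΔCt| = 5.04.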